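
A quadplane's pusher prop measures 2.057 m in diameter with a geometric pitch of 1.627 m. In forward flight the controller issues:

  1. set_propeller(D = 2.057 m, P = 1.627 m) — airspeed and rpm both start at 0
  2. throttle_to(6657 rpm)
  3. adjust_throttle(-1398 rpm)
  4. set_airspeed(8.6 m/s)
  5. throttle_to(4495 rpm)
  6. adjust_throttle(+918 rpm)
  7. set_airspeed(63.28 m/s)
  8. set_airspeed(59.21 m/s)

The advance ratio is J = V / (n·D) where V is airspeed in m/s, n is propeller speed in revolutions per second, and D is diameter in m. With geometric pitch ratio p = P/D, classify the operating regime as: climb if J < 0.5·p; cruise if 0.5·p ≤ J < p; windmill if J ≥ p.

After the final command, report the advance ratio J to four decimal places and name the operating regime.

set_propeller: D = 2.057 m, P = 1.627 m (p = P/D = 0.790958); state ← (V=0, rpm=0)
throttle_to(6657): rpm ← 6657
adjust_throttle(-1398): rpm ← 6657 -1398 = 5259
set_airspeed(8.6): V ← 8.6 m/s
throttle_to(4495): rpm ← 4495
adjust_throttle(+918): rpm ← 4495 +918 = 5413
set_airspeed(63.28): V ← 63.28 m/s
set_airspeed(59.21): V ← 59.21 m/s
final state: V = 59.21 m/s, rpm = 5413 → n = rpm/60 = 90.216667 rev/s
J = V / (n·D) = 59.21 / (90.216667 × 2.057) = 0.319061
regime bands: climb J<0.3955 | cruise [0.3955, 0.7910) | windmill J≥0.7910
J = 0.3191 → climb

J = 0.3191, regime = climb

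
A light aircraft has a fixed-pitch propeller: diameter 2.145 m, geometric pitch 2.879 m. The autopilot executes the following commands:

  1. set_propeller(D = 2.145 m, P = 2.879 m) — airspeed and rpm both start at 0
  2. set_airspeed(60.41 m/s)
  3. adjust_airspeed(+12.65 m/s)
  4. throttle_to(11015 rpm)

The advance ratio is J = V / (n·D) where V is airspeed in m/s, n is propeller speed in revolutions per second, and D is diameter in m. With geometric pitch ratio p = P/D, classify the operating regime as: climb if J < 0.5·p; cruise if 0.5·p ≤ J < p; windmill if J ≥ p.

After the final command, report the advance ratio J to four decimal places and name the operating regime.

J = 0.1855, regime = climb

set_propeller: D = 2.145 m, P = 2.879 m (p = P/D = 1.342191); state ← (V=0, rpm=0)
set_airspeed(60.41): V ← 60.41 m/s
adjust_airspeed(+12.65): V ← 60.41 +12.65 = 73.06 m/s
throttle_to(11015): rpm ← 11015
final state: V = 73.06 m/s, rpm = 11015 → n = rpm/60 = 183.583333 rev/s
J = V / (n·D) = 73.06 / (183.583333 × 2.145) = 0.185532
regime bands: climb J<0.6711 | cruise [0.6711, 1.3422) | windmill J≥1.3422
J = 0.1855 → climb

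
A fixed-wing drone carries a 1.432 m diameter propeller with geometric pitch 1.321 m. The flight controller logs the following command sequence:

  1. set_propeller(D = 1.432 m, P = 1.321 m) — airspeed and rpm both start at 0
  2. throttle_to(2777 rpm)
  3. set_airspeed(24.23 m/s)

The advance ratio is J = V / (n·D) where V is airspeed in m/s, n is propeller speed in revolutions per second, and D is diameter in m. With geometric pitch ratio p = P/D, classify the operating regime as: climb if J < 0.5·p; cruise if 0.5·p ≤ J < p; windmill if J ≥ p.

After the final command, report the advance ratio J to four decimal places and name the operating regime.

set_propeller: D = 1.432 m, P = 1.321 m (p = P/D = 0.922486); state ← (V=0, rpm=0)
throttle_to(2777): rpm ← 2777
set_airspeed(24.23): V ← 24.23 m/s
final state: V = 24.23 m/s, rpm = 2777 → n = rpm/60 = 46.283333 rev/s
J = V / (n·D) = 24.23 / (46.283333 × 1.432) = 0.365583
regime bands: climb J<0.4612 | cruise [0.4612, 0.9225) | windmill J≥0.9225
J = 0.3656 → climb

J = 0.3656, regime = climb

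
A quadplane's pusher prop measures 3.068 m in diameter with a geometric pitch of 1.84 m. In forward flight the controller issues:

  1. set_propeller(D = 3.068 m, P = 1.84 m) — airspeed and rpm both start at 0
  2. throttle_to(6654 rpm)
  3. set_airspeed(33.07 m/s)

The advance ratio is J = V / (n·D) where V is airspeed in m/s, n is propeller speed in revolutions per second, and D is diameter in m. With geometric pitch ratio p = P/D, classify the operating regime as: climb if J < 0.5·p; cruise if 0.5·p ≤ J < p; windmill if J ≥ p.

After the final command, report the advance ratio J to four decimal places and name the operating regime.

J = 0.0972, regime = climb

set_propeller: D = 3.068 m, P = 1.84 m (p = P/D = 0.599739); state ← (V=0, rpm=0)
throttle_to(6654): rpm ← 6654
set_airspeed(33.07): V ← 33.07 m/s
final state: V = 33.07 m/s, rpm = 6654 → n = rpm/60 = 110.900000 rev/s
J = V / (n·D) = 33.07 / (110.900000 × 3.068) = 0.097196
regime bands: climb J<0.2999 | cruise [0.2999, 0.5997) | windmill J≥0.5997
J = 0.0972 → climb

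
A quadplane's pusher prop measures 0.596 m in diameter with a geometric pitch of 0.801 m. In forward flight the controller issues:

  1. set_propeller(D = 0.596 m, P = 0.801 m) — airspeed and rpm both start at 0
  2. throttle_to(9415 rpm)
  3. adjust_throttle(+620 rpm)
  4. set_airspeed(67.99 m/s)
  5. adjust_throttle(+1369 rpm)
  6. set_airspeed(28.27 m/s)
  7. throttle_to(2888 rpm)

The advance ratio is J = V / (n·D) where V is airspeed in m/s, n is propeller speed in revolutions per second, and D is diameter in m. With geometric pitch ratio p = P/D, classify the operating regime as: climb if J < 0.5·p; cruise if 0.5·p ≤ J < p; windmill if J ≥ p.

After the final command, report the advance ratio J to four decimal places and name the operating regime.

J = 0.9854, regime = cruise

set_propeller: D = 0.596 m, P = 0.801 m (p = P/D = 1.343960); state ← (V=0, rpm=0)
throttle_to(9415): rpm ← 9415
adjust_throttle(+620): rpm ← 9415 +620 = 10035
set_airspeed(67.99): V ← 67.99 m/s
adjust_throttle(+1369): rpm ← 10035 +1369 = 11404
set_airspeed(28.27): V ← 28.27 m/s
throttle_to(2888): rpm ← 2888
final state: V = 28.27 m/s, rpm = 2888 → n = rpm/60 = 48.133333 rev/s
J = V / (n·D) = 28.27 / (48.133333 × 0.596) = 0.985448
regime bands: climb J<0.6720 | cruise [0.6720, 1.3440) | windmill J≥1.3440
J = 0.9854 → cruise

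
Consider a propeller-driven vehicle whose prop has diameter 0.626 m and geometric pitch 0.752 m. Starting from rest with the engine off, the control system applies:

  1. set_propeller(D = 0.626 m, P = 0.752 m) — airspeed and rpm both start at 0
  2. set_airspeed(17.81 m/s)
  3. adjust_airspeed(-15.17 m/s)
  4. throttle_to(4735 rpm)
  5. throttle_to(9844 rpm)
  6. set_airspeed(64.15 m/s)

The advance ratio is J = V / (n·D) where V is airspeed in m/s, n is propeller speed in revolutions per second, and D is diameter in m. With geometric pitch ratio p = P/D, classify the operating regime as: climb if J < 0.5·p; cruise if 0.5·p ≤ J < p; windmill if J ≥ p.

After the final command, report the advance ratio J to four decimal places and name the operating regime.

J = 0.6246, regime = cruise

set_propeller: D = 0.626 m, P = 0.752 m (p = P/D = 1.201278); state ← (V=0, rpm=0)
set_airspeed(17.81): V ← 17.81 m/s
adjust_airspeed(-15.17): V ← 17.81 -15.17 = 2.64 m/s
throttle_to(4735): rpm ← 4735
throttle_to(9844): rpm ← 9844
set_airspeed(64.15): V ← 64.15 m/s
final state: V = 64.15 m/s, rpm = 9844 → n = rpm/60 = 164.066667 rev/s
J = V / (n·D) = 64.15 / (164.066667 × 0.626) = 0.624600
regime bands: climb J<0.6006 | cruise [0.6006, 1.2013) | windmill J≥1.2013
J = 0.6246 → cruise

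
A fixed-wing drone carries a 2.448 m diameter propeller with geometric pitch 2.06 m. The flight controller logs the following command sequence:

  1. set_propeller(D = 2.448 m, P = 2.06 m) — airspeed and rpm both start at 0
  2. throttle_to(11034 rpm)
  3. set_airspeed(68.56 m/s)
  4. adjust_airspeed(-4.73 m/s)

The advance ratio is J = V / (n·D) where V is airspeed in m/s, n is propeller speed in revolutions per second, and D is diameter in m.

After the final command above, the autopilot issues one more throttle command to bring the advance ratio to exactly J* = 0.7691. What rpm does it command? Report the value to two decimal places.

rpm = 2034.14

set_propeller: D = 2.448 m, P = 2.06 m (p = P/D = 0.841503); state ← (V=0, rpm=0)
throttle_to(11034): rpm ← 11034
set_airspeed(68.56): V ← 68.56 m/s
adjust_airspeed(-4.73): V ← 68.56 -4.73 = 63.83 m/s
final state: V = 63.83 m/s, rpm = 11034 → n = rpm/60 = 183.900000 rev/s
target J* = 0.7691; solve J* = V/(n·D) for n: n = V/(J*·D) = 63.83/(0.7691 × 2.448) = 33.902414 rev/s
rpm = 60·n = 2034.144824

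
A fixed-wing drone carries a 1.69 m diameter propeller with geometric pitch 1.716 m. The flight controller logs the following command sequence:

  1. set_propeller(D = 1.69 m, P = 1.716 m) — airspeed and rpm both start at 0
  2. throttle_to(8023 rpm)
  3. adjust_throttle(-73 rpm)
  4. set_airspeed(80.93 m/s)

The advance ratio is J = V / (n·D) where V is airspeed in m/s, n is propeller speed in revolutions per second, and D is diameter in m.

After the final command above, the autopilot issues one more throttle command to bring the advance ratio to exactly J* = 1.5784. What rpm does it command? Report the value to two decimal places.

rpm = 1820.36

set_propeller: D = 1.69 m, P = 1.716 m (p = P/D = 1.015385); state ← (V=0, rpm=0)
throttle_to(8023): rpm ← 8023
adjust_throttle(-73): rpm ← 8023 -73 = 7950
set_airspeed(80.93): V ← 80.93 m/s
final state: V = 80.93 m/s, rpm = 7950 → n = rpm/60 = 132.500000 rev/s
target J* = 1.5784; solve J* = V/(n·D) for n: n = V/(J*·D) = 80.93/(1.5784 × 1.69) = 30.339314 rev/s
rpm = 60·n = 1820.358868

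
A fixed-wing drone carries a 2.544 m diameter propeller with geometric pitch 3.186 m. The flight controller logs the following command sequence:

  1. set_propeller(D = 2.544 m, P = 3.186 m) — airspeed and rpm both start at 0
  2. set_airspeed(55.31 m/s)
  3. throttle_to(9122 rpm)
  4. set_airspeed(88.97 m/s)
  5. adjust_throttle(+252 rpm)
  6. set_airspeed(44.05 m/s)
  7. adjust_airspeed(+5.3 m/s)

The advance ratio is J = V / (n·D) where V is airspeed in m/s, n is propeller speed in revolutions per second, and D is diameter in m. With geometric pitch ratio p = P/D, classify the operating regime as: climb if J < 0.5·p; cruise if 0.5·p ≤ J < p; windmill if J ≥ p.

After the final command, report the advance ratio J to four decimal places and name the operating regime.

J = 0.1242, regime = climb

set_propeller: D = 2.544 m, P = 3.186 m (p = P/D = 1.252358); state ← (V=0, rpm=0)
set_airspeed(55.31): V ← 55.31 m/s
throttle_to(9122): rpm ← 9122
set_airspeed(88.97): V ← 88.97 m/s
adjust_throttle(+252): rpm ← 9122 +252 = 9374
set_airspeed(44.05): V ← 44.05 m/s
adjust_airspeed(+5.3): V ← 44.05 +5.3 = 49.35 m/s
final state: V = 49.35 m/s, rpm = 9374 → n = rpm/60 = 156.233333 rev/s
J = V / (n·D) = 49.35 / (156.233333 × 2.544) = 0.124164
regime bands: climb J<0.6262 | cruise [0.6262, 1.2524) | windmill J≥1.2524
J = 0.1242 → climb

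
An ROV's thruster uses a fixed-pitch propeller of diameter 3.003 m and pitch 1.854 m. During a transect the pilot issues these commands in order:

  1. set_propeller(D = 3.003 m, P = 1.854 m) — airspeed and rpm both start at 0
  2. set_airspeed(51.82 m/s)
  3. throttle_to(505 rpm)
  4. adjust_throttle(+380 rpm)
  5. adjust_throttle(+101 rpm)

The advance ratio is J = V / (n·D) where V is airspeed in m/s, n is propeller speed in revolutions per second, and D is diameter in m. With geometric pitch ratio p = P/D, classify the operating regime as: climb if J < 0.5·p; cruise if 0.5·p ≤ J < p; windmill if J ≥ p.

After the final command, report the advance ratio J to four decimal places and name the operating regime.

J = 1.0501, regime = windmill

set_propeller: D = 3.003 m, P = 1.854 m (p = P/D = 0.617383); state ← (V=0, rpm=0)
set_airspeed(51.82): V ← 51.82 m/s
throttle_to(505): rpm ← 505
adjust_throttle(+380): rpm ← 505 +380 = 885
adjust_throttle(+101): rpm ← 885 +101 = 986
final state: V = 51.82 m/s, rpm = 986 → n = rpm/60 = 16.433333 rev/s
J = V / (n·D) = 51.82 / (16.433333 × 3.003) = 1.050066
regime bands: climb J<0.3087 | cruise [0.3087, 0.6174) | windmill J≥0.6174
J = 1.0501 → windmill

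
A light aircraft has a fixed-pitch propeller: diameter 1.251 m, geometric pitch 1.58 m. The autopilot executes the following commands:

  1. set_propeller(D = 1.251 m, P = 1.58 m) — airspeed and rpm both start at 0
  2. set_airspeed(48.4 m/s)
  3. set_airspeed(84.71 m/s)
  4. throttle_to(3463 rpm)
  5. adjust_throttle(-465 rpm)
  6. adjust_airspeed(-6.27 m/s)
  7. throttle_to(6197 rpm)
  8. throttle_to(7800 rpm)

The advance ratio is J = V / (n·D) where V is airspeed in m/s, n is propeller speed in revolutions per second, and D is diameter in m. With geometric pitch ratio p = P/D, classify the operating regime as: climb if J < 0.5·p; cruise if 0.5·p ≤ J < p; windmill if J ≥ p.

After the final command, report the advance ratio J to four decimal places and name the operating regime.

set_propeller: D = 1.251 m, P = 1.58 m (p = P/D = 1.262990); state ← (V=0, rpm=0)
set_airspeed(48.4): V ← 48.4 m/s
set_airspeed(84.71): V ← 84.71 m/s
throttle_to(3463): rpm ← 3463
adjust_throttle(-465): rpm ← 3463 -465 = 2998
adjust_airspeed(-6.27): V ← 84.71 -6.27 = 78.44 m/s
throttle_to(6197): rpm ← 6197
throttle_to(7800): rpm ← 7800
final state: V = 78.44 m/s, rpm = 7800 → n = rpm/60 = 130.000000 rev/s
J = V / (n·D) = 78.44 / (130.000000 × 1.251) = 0.482322
regime bands: climb J<0.6315 | cruise [0.6315, 1.2630) | windmill J≥1.2630
J = 0.4823 → climb

J = 0.4823, regime = climb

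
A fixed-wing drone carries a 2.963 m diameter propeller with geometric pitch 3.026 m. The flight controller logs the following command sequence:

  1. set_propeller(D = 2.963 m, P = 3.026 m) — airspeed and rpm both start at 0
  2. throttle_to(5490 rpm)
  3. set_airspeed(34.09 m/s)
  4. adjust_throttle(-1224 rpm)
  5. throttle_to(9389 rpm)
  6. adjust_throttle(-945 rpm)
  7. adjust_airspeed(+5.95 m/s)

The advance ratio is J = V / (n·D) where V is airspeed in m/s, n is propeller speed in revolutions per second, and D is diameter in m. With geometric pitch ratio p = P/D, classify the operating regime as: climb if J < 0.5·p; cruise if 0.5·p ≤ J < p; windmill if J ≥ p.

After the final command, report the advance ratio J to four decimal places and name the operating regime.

J = 0.0960, regime = climb

set_propeller: D = 2.963 m, P = 3.026 m (p = P/D = 1.021262); state ← (V=0, rpm=0)
throttle_to(5490): rpm ← 5490
set_airspeed(34.09): V ← 34.09 m/s
adjust_throttle(-1224): rpm ← 5490 -1224 = 4266
throttle_to(9389): rpm ← 9389
adjust_throttle(-945): rpm ← 9389 -945 = 8444
adjust_airspeed(+5.95): V ← 34.09 +5.95 = 40.04 m/s
final state: V = 40.04 m/s, rpm = 8444 → n = rpm/60 = 140.733333 rev/s
J = V / (n·D) = 40.04 / (140.733333 × 2.963) = 0.096021
regime bands: climb J<0.5106 | cruise [0.5106, 1.0213) | windmill J≥1.0213
J = 0.0960 → climb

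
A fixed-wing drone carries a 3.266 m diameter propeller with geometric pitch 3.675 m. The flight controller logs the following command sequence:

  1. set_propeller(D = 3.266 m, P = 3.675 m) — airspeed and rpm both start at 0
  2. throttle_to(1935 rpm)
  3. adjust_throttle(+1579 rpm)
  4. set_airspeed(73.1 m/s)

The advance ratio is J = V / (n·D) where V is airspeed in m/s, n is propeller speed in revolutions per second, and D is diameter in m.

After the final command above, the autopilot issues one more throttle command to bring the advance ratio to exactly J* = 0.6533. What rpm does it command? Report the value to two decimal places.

set_propeller: D = 3.266 m, P = 3.675 m (p = P/D = 1.125230); state ← (V=0, rpm=0)
throttle_to(1935): rpm ← 1935
adjust_throttle(+1579): rpm ← 1935 +1579 = 3514
set_airspeed(73.1): V ← 73.1 m/s
final state: V = 73.1 m/s, rpm = 3514 → n = rpm/60 = 58.566667 rev/s
target J* = 0.6533; solve J* = V/(n·D) for n: n = V/(J*·D) = 73.1/(0.6533 × 3.266) = 34.260093 rev/s
rpm = 60·n = 2055.605584

rpm = 2055.61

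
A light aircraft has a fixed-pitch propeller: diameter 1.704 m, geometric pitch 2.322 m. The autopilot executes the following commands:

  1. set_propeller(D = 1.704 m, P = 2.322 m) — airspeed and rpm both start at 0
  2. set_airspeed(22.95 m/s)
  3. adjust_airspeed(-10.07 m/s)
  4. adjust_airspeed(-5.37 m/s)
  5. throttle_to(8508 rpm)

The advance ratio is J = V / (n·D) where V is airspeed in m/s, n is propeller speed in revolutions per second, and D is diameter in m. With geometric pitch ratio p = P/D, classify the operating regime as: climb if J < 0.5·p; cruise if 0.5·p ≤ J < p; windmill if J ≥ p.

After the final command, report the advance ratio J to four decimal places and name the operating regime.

set_propeller: D = 1.704 m, P = 2.322 m (p = P/D = 1.362676); state ← (V=0, rpm=0)
set_airspeed(22.95): V ← 22.95 m/s
adjust_airspeed(-10.07): V ← 22.95 -10.07 = 12.88 m/s
adjust_airspeed(-5.37): V ← 12.88 -5.37 = 7.51 m/s
throttle_to(8508): rpm ← 8508
final state: V = 7.51 m/s, rpm = 8508 → n = rpm/60 = 141.800000 rev/s
J = V / (n·D) = 7.51 / (141.800000 × 1.704) = 0.031081
regime bands: climb J<0.6813 | cruise [0.6813, 1.3627) | windmill J≥1.3627
J = 0.0311 → climb

J = 0.0311, regime = climb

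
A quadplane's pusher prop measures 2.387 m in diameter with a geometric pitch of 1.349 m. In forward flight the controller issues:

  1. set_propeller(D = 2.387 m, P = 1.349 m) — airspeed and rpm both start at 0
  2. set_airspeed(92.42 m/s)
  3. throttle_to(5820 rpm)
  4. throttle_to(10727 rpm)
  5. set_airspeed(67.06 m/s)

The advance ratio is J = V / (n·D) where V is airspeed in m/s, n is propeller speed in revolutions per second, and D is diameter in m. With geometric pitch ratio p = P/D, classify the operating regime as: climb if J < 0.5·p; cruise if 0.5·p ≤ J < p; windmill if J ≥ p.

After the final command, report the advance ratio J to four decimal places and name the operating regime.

set_propeller: D = 2.387 m, P = 1.349 m (p = P/D = 0.565145); state ← (V=0, rpm=0)
set_airspeed(92.42): V ← 92.42 m/s
throttle_to(5820): rpm ← 5820
throttle_to(10727): rpm ← 10727
set_airspeed(67.06): V ← 67.06 m/s
final state: V = 67.06 m/s, rpm = 10727 → n = rpm/60 = 178.783333 rev/s
J = V / (n·D) = 67.06 / (178.783333 × 2.387) = 0.157139
regime bands: climb J<0.2826 | cruise [0.2826, 0.5651) | windmill J≥0.5651
J = 0.1571 → climb

J = 0.1571, regime = climb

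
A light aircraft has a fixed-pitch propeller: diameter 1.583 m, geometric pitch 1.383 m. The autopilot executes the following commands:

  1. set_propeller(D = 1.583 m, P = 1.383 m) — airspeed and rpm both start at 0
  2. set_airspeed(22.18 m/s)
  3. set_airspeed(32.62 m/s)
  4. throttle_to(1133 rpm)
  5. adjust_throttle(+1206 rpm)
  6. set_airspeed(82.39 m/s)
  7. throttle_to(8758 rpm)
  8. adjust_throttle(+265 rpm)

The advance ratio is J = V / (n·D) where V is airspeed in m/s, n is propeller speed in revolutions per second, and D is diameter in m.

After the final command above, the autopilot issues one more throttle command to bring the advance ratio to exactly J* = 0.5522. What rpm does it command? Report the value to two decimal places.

rpm = 5655.21

set_propeller: D = 1.583 m, P = 1.383 m (p = P/D = 0.873658); state ← (V=0, rpm=0)
set_airspeed(22.18): V ← 22.18 m/s
set_airspeed(32.62): V ← 32.62 m/s
throttle_to(1133): rpm ← 1133
adjust_throttle(+1206): rpm ← 1133 +1206 = 2339
set_airspeed(82.39): V ← 82.39 m/s
throttle_to(8758): rpm ← 8758
adjust_throttle(+265): rpm ← 8758 +265 = 9023
final state: V = 82.39 m/s, rpm = 9023 → n = rpm/60 = 150.383333 rev/s
target J* = 0.5522; solve J* = V/(n·D) for n: n = V/(J*·D) = 82.39/(0.5522 × 1.583) = 94.253435 rev/s
rpm = 60·n = 5655.206087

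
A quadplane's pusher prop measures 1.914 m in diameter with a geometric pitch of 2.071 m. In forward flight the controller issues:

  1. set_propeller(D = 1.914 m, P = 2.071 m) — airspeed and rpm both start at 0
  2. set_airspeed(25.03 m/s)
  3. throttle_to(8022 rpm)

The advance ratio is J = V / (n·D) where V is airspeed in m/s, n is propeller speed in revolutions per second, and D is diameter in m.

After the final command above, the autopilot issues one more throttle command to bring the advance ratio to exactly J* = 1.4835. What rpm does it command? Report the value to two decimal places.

set_propeller: D = 1.914 m, P = 2.071 m (p = P/D = 1.082027); state ← (V=0, rpm=0)
set_airspeed(25.03): V ← 25.03 m/s
throttle_to(8022): rpm ← 8022
final state: V = 25.03 m/s, rpm = 8022 → n = rpm/60 = 133.700000 rev/s
target J* = 1.4835; solve J* = V/(n·D) for n: n = V/(J*·D) = 25.03/(1.4835 × 1.914) = 8.815184 rev/s
rpm = 60·n = 528.911020

rpm = 528.91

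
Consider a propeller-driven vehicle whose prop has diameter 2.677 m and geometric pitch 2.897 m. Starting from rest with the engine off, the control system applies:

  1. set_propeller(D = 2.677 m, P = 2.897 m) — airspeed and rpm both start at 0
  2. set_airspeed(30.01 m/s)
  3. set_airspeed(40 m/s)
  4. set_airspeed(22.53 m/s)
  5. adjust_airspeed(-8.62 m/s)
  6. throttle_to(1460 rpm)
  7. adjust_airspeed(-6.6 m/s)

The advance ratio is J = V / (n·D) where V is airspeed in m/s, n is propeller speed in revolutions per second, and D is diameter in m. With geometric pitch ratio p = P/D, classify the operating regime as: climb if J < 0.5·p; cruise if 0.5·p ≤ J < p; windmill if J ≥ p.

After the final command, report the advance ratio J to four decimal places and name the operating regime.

J = 0.1122, regime = climb

set_propeller: D = 2.677 m, P = 2.897 m (p = P/D = 1.082182); state ← (V=0, rpm=0)
set_airspeed(30.01): V ← 30.01 m/s
set_airspeed(40): V ← 40 m/s
set_airspeed(22.53): V ← 22.53 m/s
adjust_airspeed(-8.62): V ← 22.53 -8.62 = 13.91 m/s
throttle_to(1460): rpm ← 1460
adjust_airspeed(-6.6): V ← 13.91 -6.6 = 7.31 m/s
final state: V = 7.31 m/s, rpm = 1460 → n = rpm/60 = 24.333333 rev/s
J = V / (n·D) = 7.31 / (24.333333 × 2.677) = 0.112219
regime bands: climb J<0.5411 | cruise [0.5411, 1.0822) | windmill J≥1.0822
J = 0.1122 → climb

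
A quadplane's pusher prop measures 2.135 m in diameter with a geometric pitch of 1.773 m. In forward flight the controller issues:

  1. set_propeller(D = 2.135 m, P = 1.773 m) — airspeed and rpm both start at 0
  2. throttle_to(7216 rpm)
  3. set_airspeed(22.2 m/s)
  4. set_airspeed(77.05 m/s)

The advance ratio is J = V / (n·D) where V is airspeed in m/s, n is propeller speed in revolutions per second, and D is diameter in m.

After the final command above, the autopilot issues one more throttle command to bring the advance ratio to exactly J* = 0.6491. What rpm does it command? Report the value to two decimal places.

set_propeller: D = 2.135 m, P = 1.773 m (p = P/D = 0.830445); state ← (V=0, rpm=0)
throttle_to(7216): rpm ← 7216
set_airspeed(22.2): V ← 22.2 m/s
set_airspeed(77.05): V ← 77.05 m/s
final state: V = 77.05 m/s, rpm = 7216 → n = rpm/60 = 120.266667 rev/s
target J* = 0.6491; solve J* = V/(n·D) for n: n = V/(J*·D) = 77.05/(0.6491 × 2.135) = 55.598510 rev/s
rpm = 60·n = 3335.910612

rpm = 3335.91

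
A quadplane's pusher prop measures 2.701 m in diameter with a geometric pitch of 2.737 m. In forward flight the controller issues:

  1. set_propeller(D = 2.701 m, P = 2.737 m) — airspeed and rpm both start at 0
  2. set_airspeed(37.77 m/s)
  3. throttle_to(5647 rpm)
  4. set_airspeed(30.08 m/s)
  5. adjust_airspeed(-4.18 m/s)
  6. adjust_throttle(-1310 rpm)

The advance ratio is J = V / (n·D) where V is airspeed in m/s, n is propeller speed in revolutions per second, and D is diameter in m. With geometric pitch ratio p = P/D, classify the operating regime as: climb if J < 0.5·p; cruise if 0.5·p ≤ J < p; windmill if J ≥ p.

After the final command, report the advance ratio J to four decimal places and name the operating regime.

J = 0.1327, regime = climb

set_propeller: D = 2.701 m, P = 2.737 m (p = P/D = 1.013328); state ← (V=0, rpm=0)
set_airspeed(37.77): V ← 37.77 m/s
throttle_to(5647): rpm ← 5647
set_airspeed(30.08): V ← 30.08 m/s
adjust_airspeed(-4.18): V ← 30.08 -4.18 = 25.9 m/s
adjust_throttle(-1310): rpm ← 5647 -1310 = 4337
final state: V = 25.9 m/s, rpm = 4337 → n = rpm/60 = 72.283333 rev/s
J = V / (n·D) = 25.9 / (72.283333 × 2.701) = 0.132659
regime bands: climb J<0.5067 | cruise [0.5067, 1.0133) | windmill J≥1.0133
J = 0.1327 → climb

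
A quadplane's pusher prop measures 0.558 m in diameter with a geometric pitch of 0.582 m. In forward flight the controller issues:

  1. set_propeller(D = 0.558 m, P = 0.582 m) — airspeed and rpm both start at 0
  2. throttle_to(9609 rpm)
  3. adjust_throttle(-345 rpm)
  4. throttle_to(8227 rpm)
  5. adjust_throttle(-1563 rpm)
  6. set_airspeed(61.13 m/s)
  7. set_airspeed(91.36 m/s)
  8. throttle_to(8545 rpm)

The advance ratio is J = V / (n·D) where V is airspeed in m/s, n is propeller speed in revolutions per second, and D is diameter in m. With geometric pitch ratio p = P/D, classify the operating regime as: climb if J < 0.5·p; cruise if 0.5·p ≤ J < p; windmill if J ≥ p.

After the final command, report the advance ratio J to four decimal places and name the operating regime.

set_propeller: D = 0.558 m, P = 0.582 m (p = P/D = 1.043011); state ← (V=0, rpm=0)
throttle_to(9609): rpm ← 9609
adjust_throttle(-345): rpm ← 9609 -345 = 9264
throttle_to(8227): rpm ← 8227
adjust_throttle(-1563): rpm ← 8227 -1563 = 6664
set_airspeed(61.13): V ← 61.13 m/s
set_airspeed(91.36): V ← 91.36 m/s
throttle_to(8545): rpm ← 8545
final state: V = 91.36 m/s, rpm = 8545 → n = rpm/60 = 142.416667 rev/s
J = V / (n·D) = 91.36 / (142.416667 × 0.558) = 1.149638
regime bands: climb J<0.5215 | cruise [0.5215, 1.0430) | windmill J≥1.0430
J = 1.1496 → windmill

J = 1.1496, regime = windmill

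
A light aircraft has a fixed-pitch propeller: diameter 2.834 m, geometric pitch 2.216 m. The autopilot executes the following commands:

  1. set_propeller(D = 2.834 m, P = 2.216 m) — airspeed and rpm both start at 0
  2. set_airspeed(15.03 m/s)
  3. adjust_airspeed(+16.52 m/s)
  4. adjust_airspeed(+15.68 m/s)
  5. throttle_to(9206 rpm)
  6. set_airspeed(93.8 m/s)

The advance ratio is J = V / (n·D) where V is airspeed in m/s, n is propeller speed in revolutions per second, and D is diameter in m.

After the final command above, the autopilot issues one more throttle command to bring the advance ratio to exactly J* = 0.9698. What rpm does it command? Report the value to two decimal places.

set_propeller: D = 2.834 m, P = 2.216 m (p = P/D = 0.781934); state ← (V=0, rpm=0)
set_airspeed(15.03): V ← 15.03 m/s
adjust_airspeed(+16.52): V ← 15.03 +16.52 = 31.55 m/s
adjust_airspeed(+15.68): V ← 31.55 +15.68 = 47.23 m/s
throttle_to(9206): rpm ← 9206
set_airspeed(93.8): V ← 93.8 m/s
final state: V = 93.8 m/s, rpm = 9206 → n = rpm/60 = 153.433333 rev/s
target J* = 0.9698; solve J* = V/(n·D) for n: n = V/(J*·D) = 93.8/(0.9698 × 2.834) = 34.128784 rev/s
rpm = 60·n = 2047.727030

rpm = 2047.73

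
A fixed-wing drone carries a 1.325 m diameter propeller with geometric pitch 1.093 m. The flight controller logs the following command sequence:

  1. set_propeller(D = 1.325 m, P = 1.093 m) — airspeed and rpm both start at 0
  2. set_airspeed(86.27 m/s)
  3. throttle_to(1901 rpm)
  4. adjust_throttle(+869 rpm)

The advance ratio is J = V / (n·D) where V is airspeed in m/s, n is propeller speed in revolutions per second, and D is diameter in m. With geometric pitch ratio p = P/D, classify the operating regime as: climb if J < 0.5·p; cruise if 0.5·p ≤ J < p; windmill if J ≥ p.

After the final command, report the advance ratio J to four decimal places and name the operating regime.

J = 1.4103, regime = windmill

set_propeller: D = 1.325 m, P = 1.093 m (p = P/D = 0.824906); state ← (V=0, rpm=0)
set_airspeed(86.27): V ← 86.27 m/s
throttle_to(1901): rpm ← 1901
adjust_throttle(+869): rpm ← 1901 +869 = 2770
final state: V = 86.27 m/s, rpm = 2770 → n = rpm/60 = 46.166667 rev/s
J = V / (n·D) = 86.27 / (46.166667 × 1.325) = 1.410313
regime bands: climb J<0.4125 | cruise [0.4125, 0.8249) | windmill J≥0.8249
J = 1.4103 → windmill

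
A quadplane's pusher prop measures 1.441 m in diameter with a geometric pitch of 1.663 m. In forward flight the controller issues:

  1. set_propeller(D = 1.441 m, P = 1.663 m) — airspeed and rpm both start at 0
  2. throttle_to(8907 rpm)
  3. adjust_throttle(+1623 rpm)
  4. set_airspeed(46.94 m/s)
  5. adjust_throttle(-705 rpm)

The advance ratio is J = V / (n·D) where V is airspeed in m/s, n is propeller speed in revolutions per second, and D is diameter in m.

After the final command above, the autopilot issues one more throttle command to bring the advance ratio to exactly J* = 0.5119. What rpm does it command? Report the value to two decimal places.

rpm = 3818.08

set_propeller: D = 1.441 m, P = 1.663 m (p = P/D = 1.154060); state ← (V=0, rpm=0)
throttle_to(8907): rpm ← 8907
adjust_throttle(+1623): rpm ← 8907 +1623 = 10530
set_airspeed(46.94): V ← 46.94 m/s
adjust_throttle(-705): rpm ← 10530 -705 = 9825
final state: V = 46.94 m/s, rpm = 9825 → n = rpm/60 = 163.750000 rev/s
target J* = 0.5119; solve J* = V/(n·D) for n: n = V/(J*·D) = 46.94/(0.5119 × 1.441) = 63.634696 rev/s
rpm = 60·n = 3818.081770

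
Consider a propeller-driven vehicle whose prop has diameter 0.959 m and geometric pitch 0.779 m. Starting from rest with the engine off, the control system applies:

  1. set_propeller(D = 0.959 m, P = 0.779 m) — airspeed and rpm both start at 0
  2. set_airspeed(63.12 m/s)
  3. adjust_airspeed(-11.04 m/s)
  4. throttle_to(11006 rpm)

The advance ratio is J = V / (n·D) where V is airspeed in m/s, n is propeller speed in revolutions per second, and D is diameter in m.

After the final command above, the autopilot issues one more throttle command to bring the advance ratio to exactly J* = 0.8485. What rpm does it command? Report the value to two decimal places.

set_propeller: D = 0.959 m, P = 0.779 m (p = P/D = 0.812304); state ← (V=0, rpm=0)
set_airspeed(63.12): V ← 63.12 m/s
adjust_airspeed(-11.04): V ← 63.12 -11.04 = 52.08 m/s
throttle_to(11006): rpm ← 11006
final state: V = 52.08 m/s, rpm = 11006 → n = rpm/60 = 183.433333 rev/s
target J* = 0.8485; solve J* = V/(n·D) for n: n = V/(J*·D) = 52.08/(0.8485 × 0.959) = 64.003028 rev/s
rpm = 60·n = 3840.181686

rpm = 3840.18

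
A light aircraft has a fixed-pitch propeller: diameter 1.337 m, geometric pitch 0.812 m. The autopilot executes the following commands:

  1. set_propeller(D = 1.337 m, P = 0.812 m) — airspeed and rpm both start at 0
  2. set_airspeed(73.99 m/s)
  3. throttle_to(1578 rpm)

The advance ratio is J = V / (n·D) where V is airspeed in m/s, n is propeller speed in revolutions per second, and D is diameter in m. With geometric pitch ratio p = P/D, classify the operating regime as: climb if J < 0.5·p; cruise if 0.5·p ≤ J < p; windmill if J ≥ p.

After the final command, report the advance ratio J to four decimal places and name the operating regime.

J = 2.1042, regime = windmill

set_propeller: D = 1.337 m, P = 0.812 m (p = P/D = 0.607330); state ← (V=0, rpm=0)
set_airspeed(73.99): V ← 73.99 m/s
throttle_to(1578): rpm ← 1578
final state: V = 73.99 m/s, rpm = 1578 → n = rpm/60 = 26.300000 rev/s
J = V / (n·D) = 73.99 / (26.300000 × 1.337) = 2.104194
regime bands: climb J<0.3037 | cruise [0.3037, 0.6073) | windmill J≥0.6073
J = 2.1042 → windmill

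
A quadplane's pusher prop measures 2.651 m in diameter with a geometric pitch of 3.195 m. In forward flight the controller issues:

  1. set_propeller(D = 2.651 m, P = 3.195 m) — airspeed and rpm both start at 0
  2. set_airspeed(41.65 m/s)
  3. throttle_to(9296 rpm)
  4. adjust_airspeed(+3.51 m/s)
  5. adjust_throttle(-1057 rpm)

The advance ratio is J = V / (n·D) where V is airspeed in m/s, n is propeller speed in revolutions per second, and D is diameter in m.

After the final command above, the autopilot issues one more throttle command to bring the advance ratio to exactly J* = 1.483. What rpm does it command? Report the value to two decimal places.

set_propeller: D = 2.651 m, P = 3.195 m (p = P/D = 1.205206); state ← (V=0, rpm=0)
set_airspeed(41.65): V ← 41.65 m/s
throttle_to(9296): rpm ← 9296
adjust_airspeed(+3.51): V ← 41.65 +3.51 = 45.16 m/s
adjust_throttle(-1057): rpm ← 9296 -1057 = 8239
final state: V = 45.16 m/s, rpm = 8239 → n = rpm/60 = 137.316667 rev/s
target J* = 1.483; solve J* = V/(n·D) for n: n = V/(J*·D) = 45.16/(1.483 × 2.651) = 11.486906 rev/s
rpm = 60·n = 689.214340

rpm = 689.21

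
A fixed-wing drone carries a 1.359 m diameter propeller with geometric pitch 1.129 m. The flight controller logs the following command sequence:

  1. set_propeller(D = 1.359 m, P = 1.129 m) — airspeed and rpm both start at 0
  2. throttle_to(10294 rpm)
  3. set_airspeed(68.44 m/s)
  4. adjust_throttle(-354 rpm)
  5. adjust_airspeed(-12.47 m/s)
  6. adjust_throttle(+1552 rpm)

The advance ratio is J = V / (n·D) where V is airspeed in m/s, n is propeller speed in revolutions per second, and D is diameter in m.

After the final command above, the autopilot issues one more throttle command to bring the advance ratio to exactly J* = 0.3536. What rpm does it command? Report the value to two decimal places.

set_propeller: D = 1.359 m, P = 1.129 m (p = P/D = 0.830758); state ← (V=0, rpm=0)
throttle_to(10294): rpm ← 10294
set_airspeed(68.44): V ← 68.44 m/s
adjust_throttle(-354): rpm ← 10294 -354 = 9940
adjust_airspeed(-12.47): V ← 68.44 -12.47 = 55.97 m/s
adjust_throttle(+1552): rpm ← 9940 +1552 = 11492
final state: V = 55.97 m/s, rpm = 11492 → n = rpm/60 = 191.533333 rev/s
target J* = 0.3536; solve J* = V/(n·D) for n: n = V/(J*·D) = 55.97/(0.3536 × 1.359) = 116.472553 rev/s
rpm = 60·n = 6988.353161

rpm = 6988.35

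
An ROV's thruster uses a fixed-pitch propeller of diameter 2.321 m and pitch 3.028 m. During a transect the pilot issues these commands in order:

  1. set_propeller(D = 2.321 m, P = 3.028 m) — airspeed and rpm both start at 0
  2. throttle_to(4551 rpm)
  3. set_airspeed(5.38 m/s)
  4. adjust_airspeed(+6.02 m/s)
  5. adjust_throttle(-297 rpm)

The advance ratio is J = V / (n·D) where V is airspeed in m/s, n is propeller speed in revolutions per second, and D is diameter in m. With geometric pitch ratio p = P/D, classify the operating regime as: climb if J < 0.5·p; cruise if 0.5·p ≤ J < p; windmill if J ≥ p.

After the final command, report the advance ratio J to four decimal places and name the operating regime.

set_propeller: D = 2.321 m, P = 3.028 m (p = P/D = 1.304610); state ← (V=0, rpm=0)
throttle_to(4551): rpm ← 4551
set_airspeed(5.38): V ← 5.38 m/s
adjust_airspeed(+6.02): V ← 5.38 +6.02 = 11.4 m/s
adjust_throttle(-297): rpm ← 4551 -297 = 4254
final state: V = 11.4 m/s, rpm = 4254 → n = rpm/60 = 70.900000 rev/s
J = V / (n·D) = 11.4 / (70.900000 × 2.321) = 0.069276
regime bands: climb J<0.6523 | cruise [0.6523, 1.3046) | windmill J≥1.3046
J = 0.0693 → climb

J = 0.0693, regime = climb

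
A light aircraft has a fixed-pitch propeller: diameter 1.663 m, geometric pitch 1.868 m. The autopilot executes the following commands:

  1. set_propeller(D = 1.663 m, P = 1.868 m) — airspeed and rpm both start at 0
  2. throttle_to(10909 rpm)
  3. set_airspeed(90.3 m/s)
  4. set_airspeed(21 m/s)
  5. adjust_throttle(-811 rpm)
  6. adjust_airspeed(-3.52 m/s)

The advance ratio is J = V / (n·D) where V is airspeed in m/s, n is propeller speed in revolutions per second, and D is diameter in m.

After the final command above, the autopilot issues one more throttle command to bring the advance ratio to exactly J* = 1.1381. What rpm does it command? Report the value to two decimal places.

rpm = 554.14

set_propeller: D = 1.663 m, P = 1.868 m (p = P/D = 1.123271); state ← (V=0, rpm=0)
throttle_to(10909): rpm ← 10909
set_airspeed(90.3): V ← 90.3 m/s
set_airspeed(21): V ← 21 m/s
adjust_throttle(-811): rpm ← 10909 -811 = 10098
adjust_airspeed(-3.52): V ← 21 -3.52 = 17.48 m/s
final state: V = 17.48 m/s, rpm = 10098 → n = rpm/60 = 168.300000 rev/s
target J* = 1.1381; solve J* = V/(n·D) for n: n = V/(J*·D) = 17.48/(1.1381 × 1.663) = 9.235677 rev/s
rpm = 60·n = 554.140645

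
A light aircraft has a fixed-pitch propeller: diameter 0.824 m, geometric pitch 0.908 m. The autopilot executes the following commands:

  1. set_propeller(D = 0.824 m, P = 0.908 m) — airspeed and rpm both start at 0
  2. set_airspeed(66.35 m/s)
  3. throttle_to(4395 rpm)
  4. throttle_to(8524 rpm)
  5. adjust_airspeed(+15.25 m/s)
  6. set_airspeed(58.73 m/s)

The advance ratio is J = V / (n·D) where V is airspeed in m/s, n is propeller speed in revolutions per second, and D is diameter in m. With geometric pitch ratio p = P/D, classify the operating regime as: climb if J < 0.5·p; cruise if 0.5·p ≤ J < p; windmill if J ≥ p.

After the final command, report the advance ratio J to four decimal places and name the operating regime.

J = 0.5017, regime = climb

set_propeller: D = 0.824 m, P = 0.908 m (p = P/D = 1.101942); state ← (V=0, rpm=0)
set_airspeed(66.35): V ← 66.35 m/s
throttle_to(4395): rpm ← 4395
throttle_to(8524): rpm ← 8524
adjust_airspeed(+15.25): V ← 66.35 +15.25 = 81.6 m/s
set_airspeed(58.73): V ← 58.73 m/s
final state: V = 58.73 m/s, rpm = 8524 → n = rpm/60 = 142.066667 rev/s
J = V / (n·D) = 58.73 / (142.066667 × 0.824) = 0.501696
regime bands: climb J<0.5510 | cruise [0.5510, 1.1019) | windmill J≥1.1019
J = 0.5017 → climb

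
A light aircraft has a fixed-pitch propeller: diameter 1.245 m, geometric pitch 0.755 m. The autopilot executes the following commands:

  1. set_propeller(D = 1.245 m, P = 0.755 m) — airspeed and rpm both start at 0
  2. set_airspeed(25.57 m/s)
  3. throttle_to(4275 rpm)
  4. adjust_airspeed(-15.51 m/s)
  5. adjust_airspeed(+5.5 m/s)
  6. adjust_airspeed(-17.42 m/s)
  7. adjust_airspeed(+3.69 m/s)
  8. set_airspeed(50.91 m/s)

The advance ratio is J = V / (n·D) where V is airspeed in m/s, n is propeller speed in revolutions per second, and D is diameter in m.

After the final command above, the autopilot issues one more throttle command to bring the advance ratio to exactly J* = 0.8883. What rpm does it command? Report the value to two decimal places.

set_propeller: D = 1.245 m, P = 0.755 m (p = P/D = 0.606426); state ← (V=0, rpm=0)
set_airspeed(25.57): V ← 25.57 m/s
throttle_to(4275): rpm ← 4275
adjust_airspeed(-15.51): V ← 25.57 -15.51 = 10.06 m/s
adjust_airspeed(+5.5): V ← 10.06 +5.5 = 15.56 m/s
adjust_airspeed(-17.42): V ← 15.56 -17.42 = -1.86 m/s
adjust_airspeed(+3.69): V ← -1.86 +3.69 = 1.83 m/s
set_airspeed(50.91): V ← 50.91 m/s
final state: V = 50.91 m/s, rpm = 4275 → n = rpm/60 = 71.250000 rev/s
target J* = 0.8883; solve J* = V/(n·D) for n: n = V/(J*·D) = 50.91/(0.8883 × 1.245) = 46.033509 rev/s
rpm = 60·n = 2762.010555

rpm = 2762.01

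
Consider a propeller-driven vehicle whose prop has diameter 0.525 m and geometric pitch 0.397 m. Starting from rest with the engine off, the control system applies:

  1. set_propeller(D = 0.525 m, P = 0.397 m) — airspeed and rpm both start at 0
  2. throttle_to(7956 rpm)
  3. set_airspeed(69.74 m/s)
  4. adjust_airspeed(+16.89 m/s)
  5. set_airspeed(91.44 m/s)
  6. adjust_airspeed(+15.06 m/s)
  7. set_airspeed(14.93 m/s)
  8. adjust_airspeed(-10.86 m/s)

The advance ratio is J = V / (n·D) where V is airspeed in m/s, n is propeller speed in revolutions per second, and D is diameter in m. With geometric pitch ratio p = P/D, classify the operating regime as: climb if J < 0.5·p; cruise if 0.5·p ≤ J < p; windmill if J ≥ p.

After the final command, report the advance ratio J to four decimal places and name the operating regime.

set_propeller: D = 0.525 m, P = 0.397 m (p = P/D = 0.756190); state ← (V=0, rpm=0)
throttle_to(7956): rpm ← 7956
set_airspeed(69.74): V ← 69.74 m/s
adjust_airspeed(+16.89): V ← 69.74 +16.89 = 86.63 m/s
set_airspeed(91.44): V ← 91.44 m/s
adjust_airspeed(+15.06): V ← 91.44 +15.06 = 106.5 m/s
set_airspeed(14.93): V ← 14.93 m/s
adjust_airspeed(-10.86): V ← 14.93 -10.86 = 4.07 m/s
final state: V = 4.07 m/s, rpm = 7956 → n = rpm/60 = 132.600000 rev/s
J = V / (n·D) = 4.07 / (132.600000 × 0.525) = 0.058464
regime bands: climb J<0.3781 | cruise [0.3781, 0.7562) | windmill J≥0.7562
J = 0.0585 → climb

J = 0.0585, regime = climb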